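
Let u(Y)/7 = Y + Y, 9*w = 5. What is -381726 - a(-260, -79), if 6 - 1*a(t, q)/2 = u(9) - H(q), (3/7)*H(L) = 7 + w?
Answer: -10301074/27 ≈ -3.8152e+5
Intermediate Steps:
w = 5/9 (w = (⅑)*5 = 5/9 ≈ 0.55556)
u(Y) = 14*Y (u(Y) = 7*(Y + Y) = 7*(2*Y) = 14*Y)
H(L) = 476/27 (H(L) = 7*(7 + 5/9)/3 = (7/3)*(68/9) = 476/27)
a(t, q) = -5528/27 (a(t, q) = 12 - 2*(14*9 - 1*476/27) = 12 - 2*(126 - 476/27) = 12 - 2*2926/27 = 12 - 5852/27 = -5528/27)
-381726 - a(-260, -79) = -381726 - 1*(-5528/27) = -381726 + 5528/27 = -10301074/27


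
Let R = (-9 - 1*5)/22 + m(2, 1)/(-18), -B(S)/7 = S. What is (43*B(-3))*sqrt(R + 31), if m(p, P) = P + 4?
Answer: 301*sqrt(131054)/22 ≈ 4953.0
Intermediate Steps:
B(S) = -7*S
m(p, P) = 4 + P
R = -181/198 (R = (-9 - 1*5)/22 + (4 + 1)/(-18) = (-9 - 5)*(1/22) + 5*(-1/18) = -14*1/22 - 5/18 = -7/11 - 5/18 = -181/198 ≈ -0.91414)
(43*B(-3))*sqrt(R + 31) = (43*(-7*(-3)))*sqrt(-181/198 + 31) = (43*21)*sqrt(5957/198) = 903*(sqrt(131054)/66) = 301*sqrt(131054)/22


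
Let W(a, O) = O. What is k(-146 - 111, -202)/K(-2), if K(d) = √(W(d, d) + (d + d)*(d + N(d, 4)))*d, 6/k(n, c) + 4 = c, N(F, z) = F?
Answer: 3*√14/2884 ≈ 0.0038922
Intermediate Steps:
k(n, c) = 6/(-4 + c)
K(d) = d*√(d + 4*d²) (K(d) = √(d + (d + d)*(d + d))*d = √(d + (2*d)*(2*d))*d = √(d + 4*d²)*d = d*√(d + 4*d²))
k(-146 - 111, -202)/K(-2) = (6/(-4 - 202))/((-2*√14)) = (6/(-206))/((-2*√14)) = (6*(-1/206))/((-2*√14)) = -3*(-√14/28)/103 = -(-3)*√14/2884 = 3*√14/2884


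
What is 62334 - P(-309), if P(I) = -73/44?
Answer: 2742769/44 ≈ 62336.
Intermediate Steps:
P(I) = -73/44 (P(I) = -73*1/44 = -73/44)
62334 - P(-309) = 62334 - 1*(-73/44) = 62334 + 73/44 = 2742769/44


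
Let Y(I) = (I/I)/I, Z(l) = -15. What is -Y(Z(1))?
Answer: 1/15 ≈ 0.066667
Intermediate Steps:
Y(I) = 1/I
-Y(Z(1)) = -1/(-15) = -1*(-1/15) = 1/15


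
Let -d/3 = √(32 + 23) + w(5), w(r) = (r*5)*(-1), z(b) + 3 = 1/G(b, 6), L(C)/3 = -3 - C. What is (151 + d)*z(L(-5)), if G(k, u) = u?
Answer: -1921/3 + 17*√55/2 ≈ -577.30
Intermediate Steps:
L(C) = -9 - 3*C (L(C) = 3*(-3 - C) = -9 - 3*C)
z(b) = -17/6 (z(b) = -3 + 1/6 = -3 + ⅙ = -17/6)
w(r) = -5*r (w(r) = (5*r)*(-1) = -5*r)
d = 75 - 3*√55 (d = -3*(√(32 + 23) - 5*5) = -3*(√55 - 25) = -3*(-25 + √55) = 75 - 3*√55 ≈ 52.751)
(151 + d)*z(L(-5)) = (151 + (75 - 3*√55))*(-17/6) = (226 - 3*√55)*(-17/6) = -1921/3 + 17*√55/2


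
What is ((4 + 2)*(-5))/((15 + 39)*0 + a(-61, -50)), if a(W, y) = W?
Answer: 30/61 ≈ 0.49180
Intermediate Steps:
((4 + 2)*(-5))/((15 + 39)*0 + a(-61, -50)) = ((4 + 2)*(-5))/((15 + 39)*0 - 61) = (6*(-5))/(54*0 - 61) = -30/(0 - 61) = -30/(-61) = -30*(-1/61) = 30/61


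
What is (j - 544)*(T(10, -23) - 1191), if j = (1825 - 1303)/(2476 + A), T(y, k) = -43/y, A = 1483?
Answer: 12868444411/19795 ≈ 6.5009e+5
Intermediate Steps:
j = 522/3959 (j = (1825 - 1303)/(2476 + 1483) = 522/3959 ≈ 0.13185)
(j - 544)*(T(10, -23) - 1191) = (522/3959 - 544)*(-43/10 - 1191) = -2153174*(-43*⅒ - 1191)/3959 = -2153174*(-43/10 - 1191)/3959 = -2153174/3959*(-11953/10) = 12868444411/19795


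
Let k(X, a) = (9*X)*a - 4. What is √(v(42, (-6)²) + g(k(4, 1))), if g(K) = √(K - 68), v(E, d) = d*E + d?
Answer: √(1548 + 6*I) ≈ 39.345 + 0.07625*I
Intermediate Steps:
k(X, a) = -4 + 9*X*a (k(X, a) = 9*X*a - 4 = -4 + 9*X*a)
v(E, d) = d + E*d (v(E, d) = E*d + d = d + E*d)
g(K) = √(-68 + K)
√(v(42, (-6)²) + g(k(4, 1))) = √((-6)²*(1 + 42) + √(-68 + (-4 + 9*4*1))) = √(36*43 + √(-68 + (-4 + 36))) = √(1548 + √(-68 + 32)) = √(1548 + √(-36)) = √(1548 + 6*I)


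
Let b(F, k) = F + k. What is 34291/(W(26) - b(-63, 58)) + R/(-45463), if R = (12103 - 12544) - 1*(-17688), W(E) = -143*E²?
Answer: -3226118494/4394589969 ≈ -0.73411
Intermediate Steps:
R = 17247 (R = -441 + 17688 = 17247)
34291/(W(26) - b(-63, 58)) + R/(-45463) = 34291/(-143*26² - (-63 + 58)) + 17247/(-45463) = 34291/(-143*676 - 1*(-5)) + 17247*(-1/45463) = 34291/(-96668 + 5) - 17247/45463 = 34291/(-96663) - 17247/45463 = 34291*(-1/96663) - 17247/45463 = -34291/96663 - 17247/45463 = -3226118494/4394589969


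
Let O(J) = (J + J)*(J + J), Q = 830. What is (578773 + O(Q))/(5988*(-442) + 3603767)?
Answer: 3334373/957071 ≈ 3.4839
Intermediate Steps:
O(J) = 4*J² (O(J) = (2*J)*(2*J) = 4*J²)
(578773 + O(Q))/(5988*(-442) + 3603767) = (578773 + 4*830²)/(5988*(-442) + 3603767) = (578773 + 4*688900)/(-2646696 + 3603767) = (578773 + 2755600)/957071 = 3334373*(1/957071) = 3334373/957071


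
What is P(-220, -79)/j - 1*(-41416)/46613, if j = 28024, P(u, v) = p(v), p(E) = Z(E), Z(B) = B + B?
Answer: 576638565/653141356 ≈ 0.88287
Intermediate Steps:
Z(B) = 2*B
p(E) = 2*E
P(u, v) = 2*v
P(-220, -79)/j - 1*(-41416)/46613 = (2*(-79))/28024 - 1*(-41416)/46613 = -158*1/28024 + 41416*(1/46613) = -79/14012 + 41416/46613 = 576638565/653141356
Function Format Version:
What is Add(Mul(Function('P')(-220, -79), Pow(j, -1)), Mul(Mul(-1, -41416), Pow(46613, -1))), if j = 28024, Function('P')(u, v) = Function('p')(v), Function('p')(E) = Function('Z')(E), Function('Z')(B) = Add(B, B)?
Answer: Rational(576638565, 653141356) ≈ 0.88287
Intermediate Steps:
Function('Z')(B) = Mul(2, B)
Function('p')(E) = Mul(2, E)
Function('P')(u, v) = Mul(2, v)
Add(Mul(Function('P')(-220, -79), Pow(j, -1)), Mul(Mul(-1, -41416), Pow(46613, -1))) = Add(Mul(Mul(2, -79), Pow(28024, -1)), Mul(Mul(-1, -41416), Pow(46613, -1))) = Add(Mul(-158, Rational(1, 28024)), Mul(41416, Rational(1, 46613))) = Add(Rational(-79, 14012), Rational(41416, 46613)) = Rational(576638565, 653141356)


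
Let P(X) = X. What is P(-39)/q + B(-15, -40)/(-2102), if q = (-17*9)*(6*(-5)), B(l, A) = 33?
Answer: -19454/804015 ≈ -0.024196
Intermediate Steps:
q = 4590 (q = -153*(-30) = 4590)
P(-39)/q + B(-15, -40)/(-2102) = -39/4590 + 33/(-2102) = -39*1/4590 + 33*(-1/2102) = -13/1530 - 33/2102 = -19454/804015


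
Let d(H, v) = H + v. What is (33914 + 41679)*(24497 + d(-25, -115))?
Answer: 1841218701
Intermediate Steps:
(33914 + 41679)*(24497 + d(-25, -115)) = (33914 + 41679)*(24497 + (-25 - 115)) = 75593*(24497 - 140) = 75593*24357 = 1841218701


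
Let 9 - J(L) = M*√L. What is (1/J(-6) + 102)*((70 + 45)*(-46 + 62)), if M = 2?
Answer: 1314864/7 + 736*I*√6/21 ≈ 1.8784e+5 + 85.849*I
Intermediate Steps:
J(L) = 9 - 2*√L
(1/J(-6) + 102)*((70 + 45)*(-46 + 62)) = (1/(9 - 2*I*√6) + 102)*((70 + 45)*(-46 + 62)) = (1/(9 - 2*I*√6) + 102)*(115*16) = (1/(9 - 2*I*√6) + 102)*1840 = (102 + 1/(9 - 2*I*√6))*1840 = 187680 + 1840/(9 - 2*I*√6)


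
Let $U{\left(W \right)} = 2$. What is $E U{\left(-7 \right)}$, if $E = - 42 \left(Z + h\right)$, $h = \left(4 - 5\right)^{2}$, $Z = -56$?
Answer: $4620$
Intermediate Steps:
$h = 1$ ($h = \left(-1\right)^{2} = 1$)
$E = 2310$ ($E = - 42 \left(-56 + 1\right) = \left(-42\right) \left(-55\right) = 2310$)
$E U{\left(-7 \right)} = 2310 \cdot 2 = 4620$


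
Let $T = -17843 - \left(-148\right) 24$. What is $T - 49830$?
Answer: $-64121$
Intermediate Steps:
$T = -14291$ ($T = -17843 - -3552 = -17843 + 3552 = -14291$)
$T - 49830 = -14291 - 49830 = -64121$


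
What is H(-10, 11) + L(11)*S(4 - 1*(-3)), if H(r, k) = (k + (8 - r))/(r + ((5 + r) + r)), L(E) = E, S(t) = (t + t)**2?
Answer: 53871/25 ≈ 2154.8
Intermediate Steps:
S(t) = 4*t**2 (S(t) = (2*t)**2 = 4*t**2)
H(r, k) = (8 + k - r)/(5 + 3*r) (H(r, k) = (8 + k - r)/(r + (5 + 2*r)) = (8 + k - r)/(5 + 3*r))
H(-10, 11) + L(11)*S(4 - 1*(-3)) = (8 + 11 - 1*(-10))/(5 + 3*(-10)) + 11*(4*(4 - 1*(-3))**2) = (8 + 11 + 10)/(5 - 30) + 11*(4*(4 + 3)**2) = 29/(-25) + 11*(4*7**2) = -1/25*29 + 11*(4*49) = -29/25 + 11*196 = -29/25 + 2156 = 53871/25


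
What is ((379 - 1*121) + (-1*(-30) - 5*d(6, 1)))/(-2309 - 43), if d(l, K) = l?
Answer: -43/392 ≈ -0.10969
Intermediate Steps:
((379 - 1*121) + (-1*(-30) - 5*d(6, 1)))/(-2309 - 43) = ((379 - 1*121) + (-1*(-30) - 5*6))/(-2309 - 43) = ((379 - 121) + (30 - 30))/(-2352) = (258 + 0)*(-1/2352) = 258*(-1/2352) = -43/392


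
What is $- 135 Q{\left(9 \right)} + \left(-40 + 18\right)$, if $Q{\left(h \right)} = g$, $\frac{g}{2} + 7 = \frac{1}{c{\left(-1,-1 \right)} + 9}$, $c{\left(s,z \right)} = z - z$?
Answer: $1838$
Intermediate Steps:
$c{\left(s,z \right)} = 0$
$g = - \frac{124}{9}$ ($g = -14 + \frac{2}{0 + 9} = -14 + \frac{2}{9} = - \frac{124}{9} \approx -13.778$)
$Q{\left(h \right)} = - \frac{124}{9}$
$- 135 Q{\left(9 \right)} + \left(-40 + 18\right) = \left(-135\right) \left(- \frac{124}{9}\right) + \left(-40 + 18\right) = 1860 - 22 = 1838$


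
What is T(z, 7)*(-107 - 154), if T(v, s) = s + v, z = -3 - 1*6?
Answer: 522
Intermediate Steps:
z = -9 (z = -3 - 6 = -9)
T(z, 7)*(-107 - 154) = (7 - 9)*(-107 - 154) = -2*(-261) = 522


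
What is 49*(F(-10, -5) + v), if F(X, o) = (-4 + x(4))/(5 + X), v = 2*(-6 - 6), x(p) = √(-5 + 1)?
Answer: -5684/5 - 98*I/5 ≈ -1136.8 - 19.6*I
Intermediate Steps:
x(p) = 2*I (x(p) = √(-4) = 2*I)
v = -24 (v = 2*(-12) = -24)
F(X, o) = (-4 + 2*I)/(5 + X)
49*(F(-10, -5) + v) = 49*(2*(-2 + I)/(5 - 10) - 24) = 49*(2*(-2 + I)/(-5) - 24) = 49*(2*(-⅕)*(-2 + I) - 24) = 49*((⅘ - 2*I/5) - 24) = 49*(-116/5 - 2*I/5) = -5684/5 - 98*I/5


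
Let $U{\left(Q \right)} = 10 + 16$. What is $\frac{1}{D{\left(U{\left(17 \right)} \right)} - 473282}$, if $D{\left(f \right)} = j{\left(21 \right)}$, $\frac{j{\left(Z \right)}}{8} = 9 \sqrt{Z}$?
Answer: $- \frac{236641}{111997871330} - \frac{18 \sqrt{21}}{55998935665} \approx -2.1144 \cdot 10^{-6}$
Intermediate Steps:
$j{\left(Z \right)} = 72 \sqrt{Z}$ ($j{\left(Z \right)} = 8 \cdot 9 \sqrt{Z} = 72 \sqrt{Z}$)
$U{\left(Q \right)} = 26$
$D{\left(f \right)} = 72 \sqrt{21}$
$\frac{1}{D{\left(U{\left(17 \right)} \right)} - 473282} = \frac{1}{72 \sqrt{21} - 473282} = \frac{1}{-473282 + 72 \sqrt{21}}$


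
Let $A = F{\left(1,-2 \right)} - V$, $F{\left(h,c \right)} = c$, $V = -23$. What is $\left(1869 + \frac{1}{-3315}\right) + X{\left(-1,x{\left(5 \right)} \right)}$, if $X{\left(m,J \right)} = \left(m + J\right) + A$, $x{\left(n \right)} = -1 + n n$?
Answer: $\frac{6341594}{3315} \approx 1913.0$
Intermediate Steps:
$x{\left(n \right)} = -1 + n^{2}$
$A = 21$ ($A = -2 - -23 = -2 + 23 = 21$)
$X{\left(m,J \right)} = 21 + J + m$ ($X{\left(m,J \right)} = \left(m + J\right) + 21 = \left(J + m\right) + 21 = 21 + J + m$)
$\left(1869 + \frac{1}{-3315}\right) + X{\left(-1,x{\left(5 \right)} \right)} = \left(1869 + \frac{1}{-3315}\right) - \left(-19 - 25\right) = \left(1869 - \frac{1}{3315}\right) + \left(21 + \left(-1 + 25\right) - 1\right) = \frac{6195734}{3315} + \left(21 + 24 - 1\right) = \frac{6195734}{3315} + 44 = \frac{6341594}{3315}$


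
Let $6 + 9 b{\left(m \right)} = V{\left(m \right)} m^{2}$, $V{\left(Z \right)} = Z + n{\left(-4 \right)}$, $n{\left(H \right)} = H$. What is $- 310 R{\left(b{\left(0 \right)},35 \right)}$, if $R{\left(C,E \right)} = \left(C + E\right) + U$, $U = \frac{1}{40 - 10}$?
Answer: $- \frac{31961}{3} \approx -10654.0$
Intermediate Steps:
$V{\left(Z \right)} = -4 + Z$ ($V{\left(Z \right)} = Z - 4 = -4 + Z$)
$U = \frac{1}{30} \approx 0.033333$
$b{\left(m \right)} = - \frac{2}{3} + \frac{m^{2} \left(-4 + m\right)}{9}$ ($b{\left(m \right)} = - \frac{2}{3} + \frac{\left(-4 + m\right) m^{2}}{9} = - \frac{2}{3} + \frac{m^{2} \left(-4 + m\right)}{9}$)
$R{\left(C,E \right)} = \frac{1}{30} + C + E$ ($R{\left(C,E \right)} = \left(C + E\right) + \frac{1}{30} = \frac{1}{30} + C + E$)
$- 310 R{\left(b{\left(0 \right)},35 \right)} = - 310 \left(\frac{1}{30} - \left(\frac{2}{3} - \frac{0^{2} \left(-4 + 0\right)}{9}\right) + 35\right) = - 310 \left(\frac{1}{30} - \left(\frac{2}{3} + 0 \left(-4\right)\right) + 35\right) = - 310 \left(\frac{1}{30} + \left(- \frac{2}{3} + 0\right) + 35\right) = - 310 \left(\frac{1}{30} - \frac{2}{3} + 35\right) = \left(-310\right) \frac{1031}{30} = - \frac{31961}{3}$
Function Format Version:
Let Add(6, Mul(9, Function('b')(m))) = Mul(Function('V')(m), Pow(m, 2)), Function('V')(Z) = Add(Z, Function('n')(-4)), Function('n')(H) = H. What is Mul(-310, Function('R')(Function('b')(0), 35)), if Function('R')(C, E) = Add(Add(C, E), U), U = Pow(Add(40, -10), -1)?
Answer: Rational(-31961, 3) ≈ -10654.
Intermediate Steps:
Function('V')(Z) = Add(-4, Z) (Function('V')(Z) = Add(Z, -4) = Add(-4, Z))
U = Rational(1, 30) (U = Pow(30, -1) = Rational(1, 30) ≈ 0.033333)
Function('b')(m) = Add(Rational(-2, 3), Mul(Rational(1, 9), Pow(m, 2), Add(-4, m))) (Function('b')(m) = Add(Rational(-2, 3), Mul(Rational(1, 9), Mul(Add(-4, m), Pow(m, 2)))) = Add(Rational(-2, 3), Mul(Rational(1, 9), Mul(Pow(m, 2), Add(-4, m)))) = Add(Rational(-2, 3), Mul(Rational(1, 9), Pow(m, 2), Add(-4, m))))
Function('R')(C, E) = Add(Rational(1, 30), C, E) (Function('R')(C, E) = Add(Add(C, E), Rational(1, 30)) = Add(Rational(1, 30), C, E))
Mul(-310, Function('R')(Function('b')(0), 35)) = Mul(-310, Add(Rational(1, 30), Add(Rational(-2, 3), Mul(Rational(1, 9), Pow(0, 2), Add(-4, 0))), 35)) = Mul(-310, Add(Rational(1, 30), Add(Rational(-2, 3), Mul(Rational(1, 9), 0, -4)), 35)) = Mul(-310, Add(Rational(1, 30), Add(Rational(-2, 3), 0), 35)) = Mul(-310, Add(Rational(1, 30), Rational(-2, 3), 35)) = Mul(-310, Rational(1031, 30)) = Rational(-31961, 3)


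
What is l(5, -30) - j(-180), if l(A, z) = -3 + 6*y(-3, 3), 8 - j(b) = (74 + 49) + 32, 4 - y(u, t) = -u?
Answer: 150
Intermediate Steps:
y(u, t) = 4 + u (y(u, t) = 4 - (-1)*u = 4 + u)
j(b) = -147 (j(b) = 8 - ((74 + 49) + 32) = 8 - (123 + 32) = 8 - 1*155 = 8 - 155 = -147)
l(A, z) = 3 (l(A, z) = -3 + 6*(4 - 3) = -3 + 6*1 = -3 + 6 = 3)
l(5, -30) - j(-180) = 3 - 1*(-147) = 3 + 147 = 150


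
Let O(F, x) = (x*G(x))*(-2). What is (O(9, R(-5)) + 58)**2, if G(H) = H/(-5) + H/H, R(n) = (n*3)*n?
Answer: 4656964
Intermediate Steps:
R(n) = 3*n**2 (R(n) = (3*n)*n = 3*n**2)
G(H) = 1 - H/5 (G(H) = H*(-1/5) + 1 = -H/5 + 1 = 1 - H/5)
O(F, x) = -2*x*(1 - x/5) (O(F, x) = (x*(1 - x/5))*(-2) = -2*x*(1 - x/5))
(O(9, R(-5)) + 58)**2 = (2*(3*(-5)**2)*(-5 + 3*(-5)**2)/5 + 58)**2 = (2*(3*25)*(-5 + 3*25)/5 + 58)**2 = ((2/5)*75*(-5 + 75) + 58)**2 = ((2/5)*75*70 + 58)**2 = (2100 + 58)**2 = 2158**2 = 4656964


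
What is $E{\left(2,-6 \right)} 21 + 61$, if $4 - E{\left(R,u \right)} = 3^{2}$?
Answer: $-44$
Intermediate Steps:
$E{\left(R,u \right)} = -5$ ($E{\left(R,u \right)} = 4 - 3^{2} = 4 - 9 = -5$)
$E{\left(2,-6 \right)} 21 + 61 = \left(-5\right) 21 + 61 = -105 + 61 = -44$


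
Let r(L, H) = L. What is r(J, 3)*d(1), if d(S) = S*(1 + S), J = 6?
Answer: 12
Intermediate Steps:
r(J, 3)*d(1) = 6*(1*(1 + 1)) = 6*(1*2) = 6*2 = 12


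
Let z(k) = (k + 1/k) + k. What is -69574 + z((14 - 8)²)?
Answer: -2502071/36 ≈ -69502.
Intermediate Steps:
z(k) = 1/k + 2*k
-69574 + z((14 - 8)²) = -69574 + (1/((14 - 8)²) + 2*(14 - 8)²) = -69574 + (1/(6²) + 2*6²) = -69574 + (1/36 + 2*36) = -69574 + (1/36 + 72) = -69574 + 2593/36 = -2502071/36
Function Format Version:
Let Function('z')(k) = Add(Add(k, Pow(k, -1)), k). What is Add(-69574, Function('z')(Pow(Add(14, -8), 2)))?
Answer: Rational(-2502071, 36) ≈ -69502.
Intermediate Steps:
Function('z')(k) = Add(Pow(k, -1), Mul(2, k))
Add(-69574, Function('z')(Pow(Add(14, -8), 2))) = Add(-69574, Add(Pow(Pow(Add(14, -8), 2), -1), Mul(2, Pow(Add(14, -8), 2)))) = Add(-69574, Add(Pow(Pow(6, 2), -1), Mul(2, Pow(6, 2)))) = Add(-69574, Add(Pow(36, -1), Mul(2, 36))) = Add(-69574, Add(Rational(1, 36), 72)) = Add(-69574, Rational(2593, 36)) = Rational(-2502071, 36)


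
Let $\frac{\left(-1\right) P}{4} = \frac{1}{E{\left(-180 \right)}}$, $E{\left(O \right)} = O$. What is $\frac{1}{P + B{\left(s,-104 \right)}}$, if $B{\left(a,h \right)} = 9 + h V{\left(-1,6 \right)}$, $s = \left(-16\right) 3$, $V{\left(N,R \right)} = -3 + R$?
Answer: $- \frac{45}{13634} \approx -0.0033006$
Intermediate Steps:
$s = -48$
$B{\left(a,h \right)} = 9 + 3 h$ ($B{\left(a,h \right)} = 9 + h \left(-3 + 6\right) = 9 + h 3 = 9 + 3 h$)
$P = \frac{1}{45}$ ($P = - \frac{4}{-180} = \left(-4\right) \left(- \frac{1}{180}\right) = \frac{1}{45} \approx 0.022222$)
$\frac{1}{P + B{\left(s,-104 \right)}} = \frac{1}{\frac{1}{45} + \left(9 + 3 \left(-104\right)\right)} = \frac{1}{\frac{1}{45} + \left(9 - 312\right)} = \frac{1}{\frac{1}{45} - 303} = \frac{1}{- \frac{13634}{45}} = - \frac{45}{13634}$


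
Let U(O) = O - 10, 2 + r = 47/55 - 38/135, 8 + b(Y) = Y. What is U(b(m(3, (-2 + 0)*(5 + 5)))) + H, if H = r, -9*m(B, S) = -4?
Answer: -28189/1485 ≈ -18.982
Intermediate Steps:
m(B, S) = 4/9 (m(B, S) = -⅑*(-4) = 4/9)
b(Y) = -8 + Y
r = -2119/1485 (r = -2 + (47/55 - 38/135) = -2 + 851/1485 = -2119/1485 ≈ -1.4269)
U(O) = -10 + O
H = -2119/1485 ≈ -1.4269
U(b(m(3, (-2 + 0)*(5 + 5)))) + H = (-10 + (-8 + 4/9)) - 2119/1485 = (-10 - 68/9) - 2119/1485 = -158/9 - 2119/1485 = -28189/1485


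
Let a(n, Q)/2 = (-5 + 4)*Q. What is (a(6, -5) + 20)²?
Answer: 900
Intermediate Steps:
a(n, Q) = -2*Q (a(n, Q) = 2*((-5 + 4)*Q) = 2*(-Q) = -2*Q)
(a(6, -5) + 20)² = (-2*(-5) + 20)² = (10 + 20)² = 30² = 900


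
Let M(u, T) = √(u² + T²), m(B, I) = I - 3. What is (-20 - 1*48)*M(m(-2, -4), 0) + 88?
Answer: -388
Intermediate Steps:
m(B, I) = -3 + I
M(u, T) = √(T² + u²)
(-20 - 1*48)*M(m(-2, -4), 0) + 88 = (-20 - 1*48)*√(0² + (-3 - 4)²) + 88 = (-20 - 48)*√(0 + (-7)²) + 88 = -68*√(0 + 49) + 88 = -68*√49 + 88 = -68*7 + 88 = -476 + 88 = -388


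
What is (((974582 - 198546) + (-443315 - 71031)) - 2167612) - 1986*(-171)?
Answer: -1566316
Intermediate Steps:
(((974582 - 198546) + (-443315 - 71031)) - 2167612) - 1986*(-171) = ((776036 - 514346) - 2167612) + 339606 = (261690 - 2167612) + 339606 = -1905922 + 339606 = -1566316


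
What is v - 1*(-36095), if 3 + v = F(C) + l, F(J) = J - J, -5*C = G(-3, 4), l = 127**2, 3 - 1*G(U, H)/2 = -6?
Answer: 52221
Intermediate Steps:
G(U, H) = 18 (G(U, H) = 6 - 2*(-6) = 6 + 12 = 18)
l = 16129
C = -18/5 (C = -1/5*18 = -18/5 ≈ -3.6000)
F(J) = 0
v = 16126 (v = -3 + (0 + 16129) = -3 + 16129 = 16126)
v - 1*(-36095) = 16126 - 1*(-36095) = 16126 + 36095 = 52221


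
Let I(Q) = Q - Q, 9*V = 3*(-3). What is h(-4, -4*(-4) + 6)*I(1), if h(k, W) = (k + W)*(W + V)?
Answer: 0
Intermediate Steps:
V = -1 (V = (3*(-3))/9 = (1/9)*(-9) = -1)
h(k, W) = (-1 + W)*(W + k) (h(k, W) = (k + W)*(W - 1) = (W + k)*(-1 + W) = (-1 + W)*(W + k))
I(Q) = 0
h(-4, -4*(-4) + 6)*I(1) = ((-4*(-4) + 6)**2 - (-4*(-4) + 6) - 1*(-4) + (-4*(-4) + 6)*(-4))*0 = ((16 + 6)**2 - (16 + 6) + 4 + (16 + 6)*(-4))*0 = (22**2 - 1*22 + 4 + 22*(-4))*0 = (484 - 22 + 4 - 88)*0 = 378*0 = 0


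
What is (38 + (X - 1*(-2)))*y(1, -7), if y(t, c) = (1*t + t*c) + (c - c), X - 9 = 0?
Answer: -294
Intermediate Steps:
X = 9 (X = 9 + 0 = 9)
y(t, c) = t + c*t (y(t, c) = (t + c*t) + 0 = t + c*t)
(38 + (X - 1*(-2)))*y(1, -7) = (38 + (9 - 1*(-2)))*(1*(1 - 7)) = (38 + (9 + 2))*(1*(-6)) = (38 + 11)*(-6) = 49*(-6) = -294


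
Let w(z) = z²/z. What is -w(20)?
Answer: -20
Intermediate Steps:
w(z) = z
-w(20) = -1*20 = -20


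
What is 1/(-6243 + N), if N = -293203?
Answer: -1/299446 ≈ -3.3395e-6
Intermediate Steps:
1/(-6243 + N) = 1/(-6243 - 293203) = 1/(-299446) = -1/299446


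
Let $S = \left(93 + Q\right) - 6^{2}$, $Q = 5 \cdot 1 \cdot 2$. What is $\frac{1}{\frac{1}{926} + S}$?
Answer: $\frac{926}{62043} \approx 0.014925$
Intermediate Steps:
$Q = 10$ ($Q = 5 \cdot 2 = 10$)
$S = 67$ ($S = \left(93 + 10\right) - 6^{2} = 103 - 36 = 67$)
$\frac{1}{\frac{1}{926} + S} = \frac{1}{\frac{1}{926} + 67} = \frac{1}{\frac{62043}{926}} = \frac{926}{62043}$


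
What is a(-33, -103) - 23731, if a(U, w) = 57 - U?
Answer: -23641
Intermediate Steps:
a(-33, -103) - 23731 = (57 - 1*(-33)) - 23731 = (57 + 33) - 23731 = 90 - 23731 = -23641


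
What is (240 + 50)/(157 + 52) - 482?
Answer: -100448/209 ≈ -480.61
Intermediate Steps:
(240 + 50)/(157 + 52) - 482 = 290/209 - 482 = -100448/209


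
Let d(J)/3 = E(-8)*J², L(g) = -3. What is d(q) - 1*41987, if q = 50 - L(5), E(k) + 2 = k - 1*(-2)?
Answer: -109403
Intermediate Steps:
E(k) = k (E(k) = -2 + (k - 1*(-2)) = -2 + (k + 2) = -2 + (2 + k) = k)
q = 53 (q = 50 - 1*(-3) = 50 + 3 = 53)
d(J) = -24*J² (d(J) = 3*(-8*J²) = -24*J²)
d(q) - 1*41987 = -24*53² - 1*41987 = -24*2809 - 41987 = -67416 - 41987 = -109403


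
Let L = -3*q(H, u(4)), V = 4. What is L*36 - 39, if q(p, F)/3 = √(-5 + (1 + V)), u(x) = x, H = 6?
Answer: -39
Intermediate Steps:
q(p, F) = 0 (q(p, F) = 3*√(-5 + (1 + 4)) = 3*√(-5 + 5) = 3*√0 = 3*0 = 0)
L = 0 (L = -3*0 = 0)
L*36 - 39 = 0*36 - 39 = 0 - 39 = -39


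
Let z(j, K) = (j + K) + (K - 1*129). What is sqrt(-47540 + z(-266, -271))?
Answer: I*sqrt(48477) ≈ 220.17*I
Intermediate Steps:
z(j, K) = -129 + j + 2*K (z(j, K) = (K + j) + (K - 129) = (K + j) + (-129 + K) = -129 + j + 2*K)
sqrt(-47540 + z(-266, -271)) = sqrt(-47540 + (-129 - 266 + 2*(-271))) = sqrt(-47540 + (-129 - 266 - 542)) = sqrt(-47540 - 937) = sqrt(-48477) = I*sqrt(48477)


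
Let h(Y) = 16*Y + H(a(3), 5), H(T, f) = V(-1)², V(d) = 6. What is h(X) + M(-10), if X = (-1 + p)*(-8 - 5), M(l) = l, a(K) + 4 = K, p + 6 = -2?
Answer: 1898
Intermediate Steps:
p = -8 (p = -6 - 2 = -8)
a(K) = -4 + K
X = 117 (X = (-1 - 8)*(-8 - 5) = -9*(-13) = 117)
H(T, f) = 36 (H(T, f) = 6² = 36)
h(Y) = 36 + 16*Y (h(Y) = 16*Y + 36 = 36 + 16*Y)
h(X) + M(-10) = (36 + 16*117) - 10 = (36 + 1872) - 10 = 1908 - 10 = 1898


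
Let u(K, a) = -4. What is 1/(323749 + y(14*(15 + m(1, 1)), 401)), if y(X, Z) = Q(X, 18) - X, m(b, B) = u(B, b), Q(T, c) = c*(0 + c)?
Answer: 1/323919 ≈ 3.0872e-6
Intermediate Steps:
Q(T, c) = c² (Q(T, c) = c*c = c²)
m(b, B) = -4
y(X, Z) = 324 - X (y(X, Z) = 18² - X = 324 - X)
1/(323749 + y(14*(15 + m(1, 1)), 401)) = 1/(323749 + (324 - 14*(15 - 4))) = 1/(323749 + (324 - 14*11)) = 1/(323749 + (324 - 1*154)) = 1/(323749 + (324 - 154)) = 1/(323749 + 170) = 1/323919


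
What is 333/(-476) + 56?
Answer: 26323/476 ≈ 55.300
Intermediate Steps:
333/(-476) + 56 = 333*(-1/476) + 56 = -333/476 + 56 = 26323/476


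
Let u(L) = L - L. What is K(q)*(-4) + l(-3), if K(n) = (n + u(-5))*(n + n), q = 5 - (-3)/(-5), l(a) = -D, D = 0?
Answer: -3872/25 ≈ -154.88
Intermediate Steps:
u(L) = 0
l(a) = 0 (l(a) = -1*0 = 0)
q = 22/5 (q = 5 - (-3)*(-1)/5 = 5 - 1*3/5 = 5 - 3/5 = 22/5 ≈ 4.4000)
K(n) = 2*n**2 (K(n) = (n + 0)*(n + n) = n*(2*n) = 2*n**2)
K(q)*(-4) + l(-3) = (2*(22/5)**2)*(-4) + 0 = (2*(484/25))*(-4) + 0 = (968/25)*(-4) + 0 = -3872/25 + 0 = -3872/25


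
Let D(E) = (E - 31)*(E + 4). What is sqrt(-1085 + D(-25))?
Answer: sqrt(91) ≈ 9.5394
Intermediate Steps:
D(E) = (-31 + E)*(4 + E)
sqrt(-1085 + D(-25)) = sqrt(-1085 + (-124 + (-25)**2 - 27*(-25))) = sqrt(-1085 + (-124 + 625 + 675)) = sqrt(-1085 + 1176) = sqrt(91)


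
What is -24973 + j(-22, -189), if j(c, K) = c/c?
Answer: -24972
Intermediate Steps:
j(c, K) = 1
-24973 + j(-22, -189) = -24973 + 1 = -24972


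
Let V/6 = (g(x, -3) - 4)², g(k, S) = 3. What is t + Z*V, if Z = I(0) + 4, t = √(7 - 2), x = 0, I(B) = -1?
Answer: 18 + √5 ≈ 20.236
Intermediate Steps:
t = √5 ≈ 2.2361
Z = 3 (Z = -1 + 4 = 3)
V = 6 (V = 6*(3 - 4)² = 6*(-1)² = 6*1 = 6)
t + Z*V = √5 + 3*6 = √5 + 18 = 18 + √5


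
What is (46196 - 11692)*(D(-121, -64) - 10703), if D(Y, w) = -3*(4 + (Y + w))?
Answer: -350560640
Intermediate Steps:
D(Y, w) = -12 - 3*Y - 3*w (D(Y, w) = -3*(4 + Y + w) = -12 - 3*Y - 3*w)
(46196 - 11692)*(D(-121, -64) - 10703) = (46196 - 11692)*((-12 - 3*(-121) - 3*(-64)) - 10703) = 34504*((-12 + 363 + 192) - 10703) = 34504*(543 - 10703) = 34504*(-10160) = -350560640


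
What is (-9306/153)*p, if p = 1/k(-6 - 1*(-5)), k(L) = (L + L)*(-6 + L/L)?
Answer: -517/85 ≈ -6.0824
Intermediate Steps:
k(L) = -10*L (k(L) = (2*L)*(-6 + 1) = (2*L)*(-5) = -10*L)
p = ⅒ (p = 1/(-10*(-6 - 1*(-5))) = 1/(-10*(-6 + 5)) = 1/(-10*(-1)) = 1/10 = ⅒ ≈ 0.10000)
(-9306/153)*p = -9306/153*(⅒) = -94*11/17*(⅒) = -1034/17*⅒ = -517/85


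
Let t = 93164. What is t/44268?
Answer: 23291/11067 ≈ 2.1045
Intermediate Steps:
t/44268 = 93164/44268 = 93164*(1/44268) = 23291/11067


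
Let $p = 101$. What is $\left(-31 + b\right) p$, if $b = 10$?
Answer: $-2121$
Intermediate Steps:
$\left(-31 + b\right) p = \left(-31 + 10\right) 101 = \left(-21\right) 101 = -2121$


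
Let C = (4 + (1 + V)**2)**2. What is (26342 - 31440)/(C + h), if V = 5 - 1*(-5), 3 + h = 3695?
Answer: -5098/19317 ≈ -0.26391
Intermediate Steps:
h = 3692 (h = -3 + 3695 = 3692)
V = 10 (V = 5 + 5 = 10)
C = 15625 (C = (4 + (1 + 10)**2)**2 = (4 + 11**2)**2 = (4 + 121)**2 = 125**2 = 15625)
(26342 - 31440)/(C + h) = (26342 - 31440)/(15625 + 3692) = -5098/19317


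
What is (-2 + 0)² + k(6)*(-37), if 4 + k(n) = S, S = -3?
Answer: 263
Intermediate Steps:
k(n) = -7 (k(n) = -4 - 3 = -7)
(-2 + 0)² + k(6)*(-37) = (-2 + 0)² - 7*(-37) = (-2)² + 259 = 4 + 259 = 263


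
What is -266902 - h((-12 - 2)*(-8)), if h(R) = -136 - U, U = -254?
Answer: -267020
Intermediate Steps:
h(R) = 118 (h(R) = -136 - 1*(-254) = -136 + 254 = 118)
-266902 - h((-12 - 2)*(-8)) = -266902 - 1*118 = -266902 - 118 = -267020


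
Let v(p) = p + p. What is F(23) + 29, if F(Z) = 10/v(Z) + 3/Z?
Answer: 675/23 ≈ 29.348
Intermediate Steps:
v(p) = 2*p
F(Z) = 8/Z (F(Z) = 10/((2*Z)) + 3/Z = 10*(1/(2*Z)) + 3/Z = 5/Z + 3/Z = 8/Z)
F(23) + 29 = 8/23 + 29 = 675/23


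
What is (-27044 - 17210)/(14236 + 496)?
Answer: -763/254 ≈ -3.0039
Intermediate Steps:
(-27044 - 17210)/(14236 + 496) = -44254/14732 = -44254*1/14732 = -763/254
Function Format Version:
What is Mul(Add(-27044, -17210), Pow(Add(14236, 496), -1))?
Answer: Rational(-763, 254) ≈ -3.0039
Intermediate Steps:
Mul(Add(-27044, -17210), Pow(Add(14236, 496), -1)) = Mul(-44254, Pow(14732, -1)) = Mul(-44254, Rational(1, 14732)) = Rational(-763, 254)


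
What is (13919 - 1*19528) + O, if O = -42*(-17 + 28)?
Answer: -6071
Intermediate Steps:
O = -462 (O = -42*11 = -462)
(13919 - 1*19528) + O = (13919 - 1*19528) - 462 = (13919 - 19528) - 462 = -5609 - 462 = -6071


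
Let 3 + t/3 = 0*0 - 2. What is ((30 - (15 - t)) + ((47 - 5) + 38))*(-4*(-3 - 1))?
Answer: 1280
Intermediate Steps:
t = -15 (t = -9 + 3*(0*0 - 2) = -9 + 3*(0 - 2) = -9 + 3*(-2) = -9 - 6 = -15)
((30 - (15 - t)) + ((47 - 5) + 38))*(-4*(-3 - 1)) = ((30 - (15 - 1*(-15))) + ((47 - 5) + 38))*(-4*(-3 - 1)) = ((30 - (15 + 15)) + (42 + 38))*(-4*(-4)) = ((30 - 1*30) + 80)*16 = ((30 - 30) + 80)*16 = (0 + 80)*16 = 80*16 = 1280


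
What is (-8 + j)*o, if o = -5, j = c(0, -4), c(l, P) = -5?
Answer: 65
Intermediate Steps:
j = -5
(-8 + j)*o = (-8 - 5)*(-5) = -13*(-5) = 65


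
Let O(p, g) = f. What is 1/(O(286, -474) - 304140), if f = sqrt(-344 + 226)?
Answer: -152070/46250569859 - I*sqrt(118)/92501139718 ≈ -3.288e-6 - 1.1743e-10*I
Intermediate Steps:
f = I*sqrt(118) (f = sqrt(-118) = I*sqrt(118) ≈ 10.863*I)
O(p, g) = I*sqrt(118)
1/(O(286, -474) - 304140) = 1/(I*sqrt(118) - 304140) = 1/(-304140 + I*sqrt(118))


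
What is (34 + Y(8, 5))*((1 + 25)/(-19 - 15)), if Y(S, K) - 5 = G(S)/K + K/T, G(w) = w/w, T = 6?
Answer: -15613/510 ≈ -30.614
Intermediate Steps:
G(w) = 1
Y(S, K) = 5 + 1/K + K/6 (Y(S, K) = 5 + (1/K + K/6) = 5 + 1/K + K/6)
(34 + Y(8, 5))*((1 + 25)/(-19 - 15)) = (34 + (5 + 1/5 + (1/6)*5))*((1 + 25)/(-19 - 15)) = (34 + (5 + 1/5 + 5/6))*(26/(-34)) = (34 + 181/30)*(26*(-1/34)) = (1201/30)*(-13/17) = -15613/510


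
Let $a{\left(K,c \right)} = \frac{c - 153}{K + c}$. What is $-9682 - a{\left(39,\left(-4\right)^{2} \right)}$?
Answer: $- \frac{532373}{55} \approx -9679.5$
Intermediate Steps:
$a{\left(K,c \right)} = \frac{-153 + c}{K + c}$
$-9682 - a{\left(39,\left(-4\right)^{2} \right)} = -9682 - \frac{-153 + \left(-4\right)^{2}}{39 + \left(-4\right)^{2}} = -9682 - \frac{-153 + 16}{39 + 16} = -9682 - \frac{1}{55} \left(-137\right) = -9682 - - \frac{137}{55} = -9682 + \frac{137}{55} = - \frac{532373}{55}$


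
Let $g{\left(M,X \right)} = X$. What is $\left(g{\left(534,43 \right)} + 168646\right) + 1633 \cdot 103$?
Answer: $336888$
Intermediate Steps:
$\left(g{\left(534,43 \right)} + 168646\right) + 1633 \cdot 103 = \left(43 + 168646\right) + 1633 \cdot 103 = 168689 + 168199 = 336888$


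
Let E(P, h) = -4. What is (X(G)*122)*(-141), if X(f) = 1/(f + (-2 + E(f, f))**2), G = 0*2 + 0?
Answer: -2867/6 ≈ -477.83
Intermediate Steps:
G = 0 (G = 0 + 0 = 0)
X(f) = 1/(36 + f) (X(f) = 1/(f + (-2 - 4)**2) = 1/(f + (-6)**2) = 1/(f + 36) = 1/(36 + f))
(X(G)*122)*(-141) = (122/(36 + 0))*(-141) = (122/36)*(-141) = ((1/36)*122)*(-141) = (61/18)*(-141) = -2867/6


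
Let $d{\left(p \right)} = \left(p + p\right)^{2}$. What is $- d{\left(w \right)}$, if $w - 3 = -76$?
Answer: $-21316$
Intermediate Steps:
$w = -73$ ($w = 3 - 76 = -73$)
$d{\left(p \right)} = 4 p^{2}$ ($d{\left(p \right)} = \left(2 p\right)^{2} = 4 p^{2}$)
$- d{\left(w \right)} = - 4 \left(-73\right)^{2} = - 4 \cdot 5329 = \left(-1\right) 21316 = -21316$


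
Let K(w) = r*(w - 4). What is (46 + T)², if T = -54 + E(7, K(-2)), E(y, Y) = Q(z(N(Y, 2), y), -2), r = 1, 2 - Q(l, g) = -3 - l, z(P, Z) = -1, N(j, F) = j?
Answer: 16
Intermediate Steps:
Q(l, g) = 5 + l (Q(l, g) = 2 - (-3 - l) = 2 + (3 + l) = 5 + l)
K(w) = -4 + w (K(w) = 1*(w - 4) = 1*(-4 + w) = -4 + w)
E(y, Y) = 4 (E(y, Y) = 5 - 1 = 4)
T = -50 (T = -54 + 4 = -50)
(46 + T)² = (46 - 50)² = (-4)² = 16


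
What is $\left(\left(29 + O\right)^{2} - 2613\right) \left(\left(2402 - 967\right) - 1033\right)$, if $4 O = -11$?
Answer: $- \frac{6187383}{8} \approx -7.7342 \cdot 10^{5}$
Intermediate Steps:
$O = - \frac{11}{4}$ ($O = \frac{1}{4} \left(-11\right) = - \frac{11}{4} \approx -2.75$)
$\left(\left(29 + O\right)^{2} - 2613\right) \left(\left(2402 - 967\right) - 1033\right) = \left(\left(29 - \frac{11}{4}\right)^{2} - 2613\right) \left(\left(2402 - 967\right) - 1033\right) = \left(\left(\frac{105}{4}\right)^{2} - 2613\right) \left(1435 - 1033\right) = \left(\frac{11025}{16} - 2613\right) 402 = \left(- \frac{30783}{16}\right) 402 = - \frac{6187383}{8}$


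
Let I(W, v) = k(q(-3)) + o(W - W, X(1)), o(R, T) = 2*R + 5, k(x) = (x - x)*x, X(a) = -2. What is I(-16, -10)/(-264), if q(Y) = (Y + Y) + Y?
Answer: -5/264 ≈ -0.018939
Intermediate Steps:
q(Y) = 3*Y (q(Y) = 2*Y + Y = 3*Y)
k(x) = 0 (k(x) = 0*x = 0)
o(R, T) = 5 + 2*R
I(W, v) = 5 (I(W, v) = 0 + (5 + 2*(W - W)) = 0 + (5 + 2*0) = 0 + (5 + 0) = 0 + 5 = 5)
I(-16, -10)/(-264) = 5/(-264) = 5*(-1/264) = -5/264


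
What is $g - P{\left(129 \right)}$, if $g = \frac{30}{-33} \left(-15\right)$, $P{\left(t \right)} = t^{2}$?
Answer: $- \frac{182901}{11} \approx -16627.0$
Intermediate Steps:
$g = \frac{150}{11}$ ($g = 30 \left(- \frac{1}{33}\right) \left(-15\right) = \left(- \frac{10}{11}\right) \left(-15\right) = \frac{150}{11} \approx 13.636$)
$g - P{\left(129 \right)} = \frac{150}{11} - 129^{2} = \frac{150}{11} - 16641 = - \frac{182901}{11}$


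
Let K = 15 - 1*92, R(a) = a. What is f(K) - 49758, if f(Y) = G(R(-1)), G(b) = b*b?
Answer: -49757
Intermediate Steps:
K = -77 (K = 15 - 92 = -77)
G(b) = b²
f(Y) = 1 (f(Y) = (-1)² = 1)
f(K) - 49758 = 1 - 49758 = -49757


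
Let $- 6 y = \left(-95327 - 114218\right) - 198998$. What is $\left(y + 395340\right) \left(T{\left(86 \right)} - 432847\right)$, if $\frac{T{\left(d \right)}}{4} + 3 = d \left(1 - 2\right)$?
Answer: $- \frac{401518965783}{2} \approx -2.0076 \cdot 10^{11}$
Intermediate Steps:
$y = \frac{136181}{2}$ ($y = - \frac{\left(-95327 - 114218\right) - 198998}{6} = - \frac{-209545 - 198998}{6} = \left(- \frac{1}{6}\right) \left(-408543\right) = \frac{136181}{2} \approx 68091.0$)
$T{\left(d \right)} = -12 - 4 d$ ($T{\left(d \right)} = -12 + 4 d \left(1 - 2\right) = -12 + 4 d \left(-1\right) = -12 + 4 \left(- d\right) = -12 - 4 d$)
$\left(y + 395340\right) \left(T{\left(86 \right)} - 432847\right) = \left(\frac{136181}{2} + 395340\right) \left(\left(-12 - 344\right) - 432847\right) = \frac{926861 \left(\left(-12 - 344\right) - 432847\right)}{2} = \frac{926861 \left(-356 - 432847\right)}{2} = \frac{926861}{2} \left(-433203\right) = - \frac{401518965783}{2}$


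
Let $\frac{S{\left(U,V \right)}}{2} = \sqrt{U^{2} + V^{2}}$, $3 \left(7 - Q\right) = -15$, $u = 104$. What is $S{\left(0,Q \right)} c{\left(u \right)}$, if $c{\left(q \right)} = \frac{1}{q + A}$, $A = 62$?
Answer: $\frac{12}{83} \approx 0.14458$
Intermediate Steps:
$c{\left(q \right)} = \frac{1}{62 + q}$ ($c{\left(q \right)} = \frac{1}{q + 62} = \frac{1}{62 + q}$)
$Q = 12$ ($Q = 7 - -5 = 7 + 5 = 12$)
$S{\left(U,V \right)} = 2 \sqrt{U^{2} + V^{2}}$
$S{\left(0,Q \right)} c{\left(u \right)} = \frac{2 \sqrt{0^{2} + 12^{2}}}{62 + 104} = \frac{2 \sqrt{0 + 144}}{166} = 2 \sqrt{144} \cdot \frac{1}{166} = 2 \cdot 12 \cdot \frac{1}{166} = 24 \cdot \frac{1}{166} = \frac{12}{83}$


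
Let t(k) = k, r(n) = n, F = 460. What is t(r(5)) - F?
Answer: -455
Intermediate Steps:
t(r(5)) - F = 5 - 1*460 = 5 - 460 = -455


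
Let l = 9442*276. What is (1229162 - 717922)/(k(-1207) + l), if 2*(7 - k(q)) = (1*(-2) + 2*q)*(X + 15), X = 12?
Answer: 102248/527723 ≈ 0.19375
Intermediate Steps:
k(q) = 34 - 27*q (k(q) = 7 - (1*(-2) + 2*q)*(12 + 15)/2 = 7 - (-2 + 2*q)*27/2 = 7 - (-54 + 54*q)/2 = 7 + (27 - 27*q) = 34 - 27*q)
l = 2605992
(1229162 - 717922)/(k(-1207) + l) = (1229162 - 717922)/((34 - 27*(-1207)) + 2605992) = 511240/((34 + 32589) + 2605992) = 511240/(32623 + 2605992) = 511240/2638615 = 511240*(1/2638615) = 102248/527723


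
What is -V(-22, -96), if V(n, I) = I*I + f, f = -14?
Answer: -9202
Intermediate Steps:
V(n, I) = -14 + I² (V(n, I) = I*I - 14 = I² - 14 = -14 + I²)
-V(-22, -96) = -(-14 + (-96)²) = -(-14 + 9216) = -1*9202 = -9202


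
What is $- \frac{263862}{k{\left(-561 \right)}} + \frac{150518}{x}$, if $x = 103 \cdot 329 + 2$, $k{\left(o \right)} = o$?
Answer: $\frac{3008819972}{6337243} \approx 474.78$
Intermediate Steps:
$x = 33889$ ($x = 33887 + 2 = 33889$)
$- \frac{263862}{k{\left(-561 \right)}} + \frac{150518}{x} = - \frac{263862}{-561} + \frac{150518}{33889} = \left(-263862\right) \left(- \frac{1}{561}\right) + 150518 \cdot \frac{1}{33889} = \frac{87954}{187} + \frac{150518}{33889} = \frac{3008819972}{6337243}$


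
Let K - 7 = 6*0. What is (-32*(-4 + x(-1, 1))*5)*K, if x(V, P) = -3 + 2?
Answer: 5600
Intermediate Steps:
x(V, P) = -1
K = 7 (K = 7 + 6*0 = 7 + 0 = 7)
(-32*(-4 + x(-1, 1))*5)*K = -32*(-4 - 1)*5*7 = -(-160)*5*7 = -32*(-25)*7 = 800*7 = 5600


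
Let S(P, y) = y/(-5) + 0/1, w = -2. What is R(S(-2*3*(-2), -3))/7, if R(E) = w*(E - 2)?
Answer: 2/5 ≈ 0.40000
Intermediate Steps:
S(P, y) = -y/5 (S(P, y) = y*(-1/5) + 0*1 = -y/5 + 0 = -y/5)
R(E) = 4 - 2*E (R(E) = -2*(E - 2) = -2*(-2 + E) = 4 - 2*E)
R(S(-2*3*(-2), -3))/7 = (4 - (-2)*(-3)/5)/7 = (4 - 2*3/5)*(1/7) = (4 - 6/5)*(1/7) = (14/5)*(1/7) = 2/5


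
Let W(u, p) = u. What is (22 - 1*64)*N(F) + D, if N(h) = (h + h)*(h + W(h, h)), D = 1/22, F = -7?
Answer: -181103/22 ≈ -8232.0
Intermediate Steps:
D = 1/22 ≈ 0.045455
N(h) = 4*h**2 (N(h) = (h + h)*(h + h) = (2*h)*(2*h) = 4*h**2)
(22 - 1*64)*N(F) + D = (22 - 1*64)*(4*(-7)**2) + 1/22 = (22 - 64)*(4*49) + 1/22 = -42*196 + 1/22 = -8232 + 1/22 = -181103/22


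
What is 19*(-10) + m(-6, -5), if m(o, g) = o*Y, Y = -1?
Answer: -184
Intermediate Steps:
m(o, g) = -o (m(o, g) = o*(-1) = -o)
19*(-10) + m(-6, -5) = 19*(-10) - 1*(-6) = -190 + 6 = -184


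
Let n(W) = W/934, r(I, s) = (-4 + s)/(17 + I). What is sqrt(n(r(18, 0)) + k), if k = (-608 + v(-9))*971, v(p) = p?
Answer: I*sqrt(160056842023365)/16345 ≈ 774.02*I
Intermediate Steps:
r(I, s) = (-4 + s)/(17 + I)
k = -599107 (k = (-608 - 9)*971 = -617*971 = -599107)
n(W) = W/934 (n(W) = W*(1/934) = W/934)
sqrt(n(r(18, 0)) + k) = sqrt(((-4 + 0)/(17 + 18))/934 - 599107) = sqrt((-4/35)/934 - 599107) = sqrt(((1/35)*(-4))/934 - 599107) = sqrt((1/934)*(-4/35) - 599107) = sqrt(-2/16345 - 599107) = sqrt(-9792403917/16345) = I*sqrt(160056842023365)/16345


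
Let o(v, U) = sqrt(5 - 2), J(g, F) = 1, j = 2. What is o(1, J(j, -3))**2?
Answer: 3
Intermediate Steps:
o(v, U) = sqrt(3)
o(1, J(j, -3))**2 = (sqrt(3))**2 = 3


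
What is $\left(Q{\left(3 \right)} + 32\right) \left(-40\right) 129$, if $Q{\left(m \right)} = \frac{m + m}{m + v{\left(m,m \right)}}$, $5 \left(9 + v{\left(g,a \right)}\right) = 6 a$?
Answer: $-152220$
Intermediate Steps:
$v{\left(g,a \right)} = -9 + \frac{6 a}{5}$
$Q{\left(m \right)} = \frac{2 m}{-9 + \frac{11 m}{5}}$ ($Q{\left(m \right)} = \frac{m + m}{m + \left(-9 + \frac{6 m}{5}\right)} = \frac{2 m}{-9 + \frac{11 m}{5}}$)
$\left(Q{\left(3 \right)} + 32\right) \left(-40\right) 129 = \left(10 \cdot 3 \frac{1}{-45 + 11 \cdot 3} + 32\right) \left(-40\right) 129 = \left(10 \cdot 3 \frac{1}{-45 + 33} + 32\right) \left(-40\right) 129 = \left(10 \cdot 3 \frac{1}{-12} + 32\right) \left(-40\right) 129 = \left(10 \cdot 3 \left(- \frac{1}{12}\right) + 32\right) \left(-40\right) 129 = \left(- \frac{5}{2} + 32\right) \left(-40\right) 129 = \frac{59}{2} \left(-40\right) 129 = \left(-1180\right) 129 = -152220$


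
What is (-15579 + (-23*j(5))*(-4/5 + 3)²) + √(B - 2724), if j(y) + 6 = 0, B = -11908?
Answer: -372777/25 + 2*I*√3658 ≈ -14911.0 + 120.96*I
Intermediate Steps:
j(y) = -6 (j(y) = -6 + 0 = -6)
(-15579 + (-23*j(5))*(-4/5 + 3)²) + √(B - 2724) = (-15579 + (-23*(-6))*(-4/5 + 3)²) + √(-11908 - 2724) = (-15579 + 138*(-4*⅕ + 3)²) + √(-14632) = (-15579 + 138*(-⅘ + 3)²) + 2*I*√3658 = (-15579 + 138*(11/5)²) + 2*I*√3658 = (-15579 + 138*(121/25)) + 2*I*√3658 = (-15579 + 16698/25) + 2*I*√3658 = -372777/25 + 2*I*√3658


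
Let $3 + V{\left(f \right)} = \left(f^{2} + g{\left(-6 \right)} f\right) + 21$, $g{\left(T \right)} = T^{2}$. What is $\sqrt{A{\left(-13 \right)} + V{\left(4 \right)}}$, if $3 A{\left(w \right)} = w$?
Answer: $\frac{\sqrt{1563}}{3} \approx 13.178$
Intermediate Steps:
$A{\left(w \right)} = \frac{w}{3}$
$V{\left(f \right)} = 18 + f^{2} + 36 f$ ($V{\left(f \right)} = -3 + \left(\left(f^{2} + \left(-6\right)^{2} f\right) + 21\right) = -3 + \left(\left(f^{2} + 36 f\right) + 21\right) = -3 + \left(21 + f^{2} + 36 f\right) = 18 + f^{2} + 36 f$)
$\sqrt{A{\left(-13 \right)} + V{\left(4 \right)}} = \sqrt{\frac{1}{3} \left(-13\right) + \left(18 + 4^{2} + 36 \cdot 4\right)} = \sqrt{- \frac{13}{3} + \left(18 + 16 + 144\right)} = \sqrt{- \frac{13}{3} + 178} = \sqrt{\frac{521}{3}} = \frac{\sqrt{1563}}{3}$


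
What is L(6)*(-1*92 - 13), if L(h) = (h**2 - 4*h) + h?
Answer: -1890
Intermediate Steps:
L(h) = h**2 - 3*h
L(6)*(-1*92 - 13) = (6*(-3 + 6))*(-1*92 - 13) = (6*3)*(-92 - 13) = 18*(-105) = -1890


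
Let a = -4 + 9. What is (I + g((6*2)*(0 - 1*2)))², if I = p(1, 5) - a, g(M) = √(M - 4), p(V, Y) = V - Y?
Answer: 53 - 36*I*√7 ≈ 53.0 - 95.247*I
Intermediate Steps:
a = 5
g(M) = √(-4 + M)
I = -9 (I = (1 - 1*5) - 1*5 = (1 - 5) - 5 = -4 - 5 = -9)
(I + g((6*2)*(0 - 1*2)))² = (-9 + √(-4 + (6*2)*(0 - 1*2)))² = (-9 + √(-4 + 12*(0 - 2)))² = (-9 + √(-4 + 12*(-2)))² = (-9 + √(-4 - 24))² = (-9 + √(-28))² = (-9 + 2*I*√7)²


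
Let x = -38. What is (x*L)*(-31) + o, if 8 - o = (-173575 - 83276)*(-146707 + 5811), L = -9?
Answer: -36189289090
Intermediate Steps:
o = -36189278488 (o = 8 - (-173575 - 83276)*(-146707 + 5811) = 8 - (-256851)*(-140896) = 8 - 1*36189278496 = 8 - 36189278496 = -36189278488)
(x*L)*(-31) + o = -38*(-9)*(-31) - 36189278488 = 342*(-31) - 36189278488 = -10602 - 36189278488 = -36189289090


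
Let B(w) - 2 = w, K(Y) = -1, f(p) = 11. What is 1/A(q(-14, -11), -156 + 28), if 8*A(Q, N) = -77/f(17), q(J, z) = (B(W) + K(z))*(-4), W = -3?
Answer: -8/7 ≈ -1.1429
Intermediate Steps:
B(w) = 2 + w
q(J, z) = 8 (q(J, z) = ((2 - 3) - 1)*(-4) = (-1 - 1)*(-4) = -2*(-4) = 8)
A(Q, N) = -7/8 (A(Q, N) = (-77/11)/8 = (-77*1/11)/8 = (⅛)*(-7) = -7/8)
1/A(q(-14, -11), -156 + 28) = 1/(-7/8) = -8/7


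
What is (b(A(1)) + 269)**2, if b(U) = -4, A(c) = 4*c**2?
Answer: 70225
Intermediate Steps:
(b(A(1)) + 269)**2 = (-4 + 269)**2 = 265**2 = 70225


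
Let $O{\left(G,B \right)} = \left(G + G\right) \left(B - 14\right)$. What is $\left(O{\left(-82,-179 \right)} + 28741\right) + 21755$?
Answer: $82148$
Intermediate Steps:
$O{\left(G,B \right)} = 2 G \left(-14 + B\right)$
$\left(O{\left(-82,-179 \right)} + 28741\right) + 21755 = \left(2 \left(-82\right) \left(-14 - 179\right) + 28741\right) + 21755 = \left(2 \left(-82\right) \left(-193\right) + 28741\right) + 21755 = \left(31652 + 28741\right) + 21755 = 60393 + 21755 = 82148$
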